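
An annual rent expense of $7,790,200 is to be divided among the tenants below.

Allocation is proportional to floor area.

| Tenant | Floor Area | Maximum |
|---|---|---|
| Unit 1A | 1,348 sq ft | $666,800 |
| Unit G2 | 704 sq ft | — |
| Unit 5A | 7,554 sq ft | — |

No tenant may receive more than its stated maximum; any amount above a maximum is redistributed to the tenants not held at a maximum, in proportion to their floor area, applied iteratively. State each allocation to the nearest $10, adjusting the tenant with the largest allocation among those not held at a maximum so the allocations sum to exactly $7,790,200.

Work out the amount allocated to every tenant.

Unit 1A: $666,800; Unit G2: $607,270; Unit 5A: $6,516,130

Total floor area = 9,606.
Proportional shares (ignoring caps): Unit 1A 1,093,190.67; Unit G2 570,924.51; Unit 5A 6,126,084.82.
Held at cap: Unit 1A ($666,800); balance $7,123,400 reallocated over remaining floor area 8,258.
Shares after redistribution: Unit G2 607,274.59 → $607,270; Unit 5A 6,516,125.41 → $6,516,130.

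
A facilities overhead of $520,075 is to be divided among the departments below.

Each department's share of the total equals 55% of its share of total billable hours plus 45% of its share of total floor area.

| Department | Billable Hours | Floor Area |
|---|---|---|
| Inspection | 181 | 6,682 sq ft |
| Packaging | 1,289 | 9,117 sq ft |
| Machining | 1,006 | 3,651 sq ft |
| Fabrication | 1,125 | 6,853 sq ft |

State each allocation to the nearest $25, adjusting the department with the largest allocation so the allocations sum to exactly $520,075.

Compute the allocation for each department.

Totals — billable hours 3,601, floor area 26,303.
Composite weights (55% billable hours + 45% floor area): Inspection 0.1420; Packaging 0.3529; Machining 0.2161; Fabrication 0.2891.
Unrounded shares: Inspection 73,831.33; Packaging 183,509.70; Machining 112,395.60; Fabrication 150,338.37.
Rounded to nearest $25: Inspection $73,825; Packaging $183,500; Machining $112,400; Fabrication $150,350. Sum = $520,075.
Rounded total matches; no reconciliation needed.

Inspection: $73,825 · Packaging: $183,500 · Machining: $112,400 · Fabrication: $150,350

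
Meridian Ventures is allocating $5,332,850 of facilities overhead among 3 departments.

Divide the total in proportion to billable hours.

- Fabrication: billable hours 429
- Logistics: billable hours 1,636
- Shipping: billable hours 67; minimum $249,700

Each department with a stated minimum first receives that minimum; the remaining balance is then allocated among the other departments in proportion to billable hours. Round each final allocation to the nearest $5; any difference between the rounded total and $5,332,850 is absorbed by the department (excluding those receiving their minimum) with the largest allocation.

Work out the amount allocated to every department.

Fund the minimums — Shipping $249,700. Balance $5,083,150.
Balance split over remaining billable hours 2,065: Fabrication 1,056,015.18 → $1,056,015; Logistics 4,027,134.82 → $4,027,135.

Fabrication: $1,056,015 | Logistics: $4,027,135 | Shipping: $249,700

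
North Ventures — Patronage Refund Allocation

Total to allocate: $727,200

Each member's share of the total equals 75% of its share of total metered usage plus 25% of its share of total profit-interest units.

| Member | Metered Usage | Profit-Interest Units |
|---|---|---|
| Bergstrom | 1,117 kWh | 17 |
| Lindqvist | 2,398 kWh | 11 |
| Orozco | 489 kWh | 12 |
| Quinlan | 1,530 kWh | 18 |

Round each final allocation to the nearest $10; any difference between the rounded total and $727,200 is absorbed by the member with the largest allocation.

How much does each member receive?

Totals — metered usage 5,534, profit-interest units 58.
Composite weights (75% metered usage + 25% profit-interest units): Bergstrom 0.2247; Lindqvist 0.3724; Orozco 0.1180; Quinlan 0.2849.
Raw shares: Bergstrom 163,371.46; Lindqvist 270,812.74; Orozco 85,806.89; Quinlan 207,208.91.
Rounded to nearest $10: Bergstrom $163,370; Lindqvist $270,810; Orozco $85,810; Quinlan $207,210. Sum = $727,200.
Rounded total matches; no reconciliation needed.

Bergstrom: $163,370; Lindqvist: $270,810; Orozco: $85,810; Quinlan: $207,210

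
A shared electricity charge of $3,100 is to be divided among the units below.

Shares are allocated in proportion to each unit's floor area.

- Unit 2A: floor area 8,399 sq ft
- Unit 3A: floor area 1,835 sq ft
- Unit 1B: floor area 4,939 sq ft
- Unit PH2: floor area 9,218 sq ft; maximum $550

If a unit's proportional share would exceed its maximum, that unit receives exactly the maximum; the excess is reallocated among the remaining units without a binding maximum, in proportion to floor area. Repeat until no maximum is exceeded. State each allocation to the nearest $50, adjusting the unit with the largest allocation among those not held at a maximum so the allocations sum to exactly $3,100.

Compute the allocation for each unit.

Unit 2A: $1,400 | Unit 3A: $300 | Unit 1B: $850 | Unit PH2: $550

Total floor area = 24,391.
Pro-rata shares before constraints: Unit 2A 1,067.48; Unit 3A 233.22; Unit 1B 627.73; Unit PH2 1,171.57.
Cap binds for Unit PH2 ($550); remaining pool $2,550 reallocated over remaining floor area 15,173.
Redistributed shares: Unit 2A 1,411.55 → $1,400; Unit 3A 308.39 → $300; Unit 1B 830.06 → $850.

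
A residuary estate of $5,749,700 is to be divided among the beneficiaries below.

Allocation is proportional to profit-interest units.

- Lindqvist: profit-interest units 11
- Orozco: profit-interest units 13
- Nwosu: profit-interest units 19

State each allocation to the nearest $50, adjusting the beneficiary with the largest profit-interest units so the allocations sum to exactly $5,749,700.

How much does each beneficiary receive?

Profit-interest units total: 11 + 13 + 19 = 43.
Pro-rata amounts: Lindqvist 1,470,853.49; Orozco 1,738,281.40; Nwosu 2,540,565.12.
After rounding ($50): Lindqvist $1,470,850; Orozco $1,738,300; Nwosu $2,540,550. Sum = $5,749,700.
Rounded total matches; no reconciliation needed.

Lindqvist: $1,470,850; Orozco: $1,738,300; Nwosu: $2,540,550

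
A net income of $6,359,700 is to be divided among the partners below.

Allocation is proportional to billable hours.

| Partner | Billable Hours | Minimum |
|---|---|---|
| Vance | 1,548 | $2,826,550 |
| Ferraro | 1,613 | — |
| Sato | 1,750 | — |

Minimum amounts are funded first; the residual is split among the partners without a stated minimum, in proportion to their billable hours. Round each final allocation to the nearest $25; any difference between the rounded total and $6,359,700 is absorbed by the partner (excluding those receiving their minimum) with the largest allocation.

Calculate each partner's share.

Vance: $2,826,550 · Ferraro: $1,694,600 · Sato: $1,838,550

Fund the minimums — Vance $2,826,550. Residual $3,533,150.
Residual split over remaining billable hours 3,363: Ferraro 1,694,609.26 → $1,694,600; Sato 1,838,540.74 → $1,838,550.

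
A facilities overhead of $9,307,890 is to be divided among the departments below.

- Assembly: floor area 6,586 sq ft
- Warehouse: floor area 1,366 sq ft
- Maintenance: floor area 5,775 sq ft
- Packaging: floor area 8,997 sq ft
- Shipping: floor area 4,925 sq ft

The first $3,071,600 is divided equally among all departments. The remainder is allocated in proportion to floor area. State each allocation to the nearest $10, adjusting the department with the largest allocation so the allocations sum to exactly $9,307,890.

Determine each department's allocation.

Assembly: $2,099,810; Warehouse: $922,420; Maintenance: $1,916,880; Packaging: $2,643,620; Shipping: $1,725,160

First tranche $3,071,600 split equally: $614,320 each.
Remainder $6,236,290 by floor area (total 27,649): Assembly 1,485,486.13 → $1,485,490; Warehouse 308,104.17 → $308,100; Maintenance 1,302,563.37 → $1,302,560; Packaging 2,029,292.24 → $2,029,290; Shipping 1,110,844.09 → $1,110,840.
Rounding difference +$10 on remainder applied to Packaging.
Totals: Assembly $614,320 + $1,485,490 = $2,099,810; Warehouse $614,320 + $308,100 = $922,420; Maintenance $614,320 + $1,302,560 = $1,916,880; Packaging $614,320 + $2,029,300 = $2,643,620; Shipping $614,320 + $1,110,840 = $1,725,160.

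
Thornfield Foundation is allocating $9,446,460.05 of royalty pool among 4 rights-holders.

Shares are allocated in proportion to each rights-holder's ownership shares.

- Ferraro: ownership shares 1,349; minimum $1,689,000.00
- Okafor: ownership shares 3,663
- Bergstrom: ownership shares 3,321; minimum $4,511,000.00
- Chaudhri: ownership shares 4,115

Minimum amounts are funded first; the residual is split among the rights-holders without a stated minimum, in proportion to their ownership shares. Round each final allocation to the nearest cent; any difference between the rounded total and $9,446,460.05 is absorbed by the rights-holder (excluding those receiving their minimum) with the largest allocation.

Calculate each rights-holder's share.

Ferraro: $1,689,000.00 | Okafor: $1,528,899.87 | Bergstrom: $4,511,000.00 | Chaudhri: $1,717,560.18

Fund the minimums — Ferraro $1,689,000.00; Bergstrom $4,511,000.00. Remaining pool $3,246,460.05.
Remaining pool split over remaining ownership shares 7,778: Okafor 1,528,899.8667 → $1,528,899.87; Chaudhri 1,717,560.1833 → $1,717,560.18.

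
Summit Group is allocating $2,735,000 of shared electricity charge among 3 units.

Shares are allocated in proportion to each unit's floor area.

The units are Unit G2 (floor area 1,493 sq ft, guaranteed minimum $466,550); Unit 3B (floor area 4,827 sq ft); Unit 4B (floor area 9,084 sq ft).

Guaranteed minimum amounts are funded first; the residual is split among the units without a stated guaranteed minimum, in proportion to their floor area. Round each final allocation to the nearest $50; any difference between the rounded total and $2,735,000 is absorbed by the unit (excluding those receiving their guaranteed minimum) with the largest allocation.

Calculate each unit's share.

Guaranteed amounts: Unit G2 $466,550. Balance $2,268,450.
Balance split over remaining floor area 13,911: Unit 3B 787,133.07 → $787,150; Unit 4B 1,481,316.93 → $1,481,300.

Unit G2: $466,550 · Unit 3B: $787,150 · Unit 4B: $1,481,300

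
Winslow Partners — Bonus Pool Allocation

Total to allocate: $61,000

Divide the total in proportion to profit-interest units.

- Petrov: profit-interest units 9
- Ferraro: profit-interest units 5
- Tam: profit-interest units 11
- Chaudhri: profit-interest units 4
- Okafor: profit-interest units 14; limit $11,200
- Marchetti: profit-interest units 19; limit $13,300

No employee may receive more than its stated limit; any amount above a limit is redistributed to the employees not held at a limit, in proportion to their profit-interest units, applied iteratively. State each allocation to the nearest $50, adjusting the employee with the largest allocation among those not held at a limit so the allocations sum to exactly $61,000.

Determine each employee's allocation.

Sum of profit-interest units: 62.
Unconstrained shares: Petrov 8,854.84; Ferraro 4,919.35; Tam 10,822.58; Chaudhri 3,935.48; Okafor 13,774.19; Marchetti 18,693.55.
Cap binds for Okafor ($11,200), Marchetti ($13,300); balance $36,500 reallocated over remaining profit-interest units 29.
Shares after redistribution: Petrov 11,327.59 → $11,350; Ferraro 6,293.10 → $6,300; Tam 13,844.83 → $13,850; Chaudhri 5,034.48 → $5,050.
Rounding difference −$50 applied to Tam → $13,800.

Petrov: $11,350 · Ferraro: $6,300 · Tam: $13,800 · Chaudhri: $5,050 · Okafor: $11,200 · Marchetti: $13,300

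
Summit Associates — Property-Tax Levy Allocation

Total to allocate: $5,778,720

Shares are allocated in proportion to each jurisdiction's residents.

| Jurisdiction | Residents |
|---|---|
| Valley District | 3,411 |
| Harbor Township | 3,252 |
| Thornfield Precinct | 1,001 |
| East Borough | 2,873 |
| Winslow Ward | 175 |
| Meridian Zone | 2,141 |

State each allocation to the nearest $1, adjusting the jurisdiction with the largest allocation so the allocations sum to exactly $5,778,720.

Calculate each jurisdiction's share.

Residents total: 12,853.
Raw shares: Valley District 3,411/12,853 × $5,778,720 = 1,533,588.57; Harbor Township 3,252/12,853 × $5,778,720 = 1,462,102.03; Thornfield Precinct 1,001/12,853 × $5,778,720 = 450,050.47; East Borough 2,873/12,853 × $5,778,720 = 1,291,703.30; Winslow Ward 175/12,853 × $5,778,720 = 78,680.15; Meridian Zone 2,141/12,853 × $5,778,720 = 962,595.47.
At nearest $1: Valley District $1,533,589; Harbor Township $1,462,102; Thornfield Precinct $450,050; East Borough $1,291,703; Winslow Ward $78,680; Meridian Zone $962,595. Sum = $5,778,719.
Difference $5,778,720 − $5,778,719 = +$1 applied to largest allocation (Valley District): Valley District becomes $1,533,590.

Valley District: $1,533,590 · Harbor Township: $1,462,102 · Thornfield Precinct: $450,050 · East Borough: $1,291,703 · Winslow Ward: $78,680 · Meridian Zone: $962,595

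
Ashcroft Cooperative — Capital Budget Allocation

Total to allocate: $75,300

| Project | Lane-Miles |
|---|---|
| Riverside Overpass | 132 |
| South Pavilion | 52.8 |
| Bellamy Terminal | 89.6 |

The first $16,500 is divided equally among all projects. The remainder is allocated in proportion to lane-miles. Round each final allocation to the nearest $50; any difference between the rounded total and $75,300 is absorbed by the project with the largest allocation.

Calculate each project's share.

Equal tier: $16,500 ÷ 3 = $5,500 apiece.
Remainder $58,800 by lane-miles (total 274.4): Riverside Overpass 28,285.71 → $28,300; South Pavilion 11,314.29 → $11,300; Bellamy Terminal 19,200.00 → $19,200.
Totals: Riverside Overpass $5,500 + $28,300 = $33,800; South Pavilion $5,500 + $11,300 = $16,800; Bellamy Terminal $5,500 + $19,200 = $24,700.

Riverside Overpass: $33,800; South Pavilion: $16,800; Bellamy Terminal: $24,700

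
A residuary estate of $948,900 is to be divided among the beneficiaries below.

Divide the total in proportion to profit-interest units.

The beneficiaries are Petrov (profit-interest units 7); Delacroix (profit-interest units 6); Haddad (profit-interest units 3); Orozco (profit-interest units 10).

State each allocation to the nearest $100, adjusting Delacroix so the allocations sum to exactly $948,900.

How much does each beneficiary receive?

Petrov: $255,500 · Delacroix: $218,900 · Haddad: $109,500 · Orozco: $365,000

Combined profit-interest units = 26.
Unrounded shares: Petrov 7/26 × $948,900 = 255,473.08; Delacroix 6/26 × $948,900 = 218,976.92; Haddad 3/26 × $948,900 = 109,488.46; Orozco 10/26 × $948,900 = 364,961.54.
Rounded to nearest $100: Petrov $255,500; Delacroix $219,000; Haddad $109,500; Orozco $365,000. Sum = $949,000.
Difference $948,900 − $949,000 = −$100 applied to Delacroix: Delacroix becomes $218,900.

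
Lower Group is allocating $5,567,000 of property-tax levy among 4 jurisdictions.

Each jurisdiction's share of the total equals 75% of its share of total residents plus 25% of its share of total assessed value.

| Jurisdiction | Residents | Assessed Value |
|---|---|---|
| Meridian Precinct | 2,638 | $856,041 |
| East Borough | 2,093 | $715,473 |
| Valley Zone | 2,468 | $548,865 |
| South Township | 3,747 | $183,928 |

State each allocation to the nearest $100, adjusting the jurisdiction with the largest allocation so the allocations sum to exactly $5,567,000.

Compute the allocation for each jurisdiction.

Totals — residents 10,946, assessed value 2,304,307.
Composite weights (75% residents + 25% assessed value): Meridian Precinct 0.2736; East Borough 0.2210; Valley Zone 0.2287; South Township 0.2767.
Raw shares: Meridian Precinct 1,523,270.25; East Borough 1,230,485.13; Valley Zone 1,272,897.88; South Township 1,540,346.74.
At nearest $100: Meridian Precinct $1,523,300; East Borough $1,230,500; Valley Zone $1,272,900; South Township $1,540,300. Sum = $5,567,000.
Sum already equals the total — no adjustment.

Meridian Precinct: $1,523,300; East Borough: $1,230,500; Valley Zone: $1,272,900; South Township: $1,540,300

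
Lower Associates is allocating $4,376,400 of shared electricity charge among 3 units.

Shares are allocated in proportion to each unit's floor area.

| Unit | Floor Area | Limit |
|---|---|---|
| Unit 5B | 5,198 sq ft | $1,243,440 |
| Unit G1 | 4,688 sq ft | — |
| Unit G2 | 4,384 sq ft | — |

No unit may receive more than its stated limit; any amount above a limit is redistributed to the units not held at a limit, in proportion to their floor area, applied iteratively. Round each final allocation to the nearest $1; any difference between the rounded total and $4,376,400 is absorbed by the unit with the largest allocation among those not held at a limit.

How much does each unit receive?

Total floor area = 14,270.
Proportional shares (ignoring caps): Unit 5B 1,594,150.47; Unit G1 1,437,740.94; Unit G2 1,344,508.59.
Cap binds for Unit 5B ($1,243,440); remaining pool $3,132,960 reallocated over remaining floor area 9,072.
Shares after redistribution: Unit G1 1,618,972.28 → $1,618,972; Unit G2 1,513,987.72 → $1,513,988.

Unit 5B: $1,243,440 · Unit G1: $1,618,972 · Unit G2: $1,513,988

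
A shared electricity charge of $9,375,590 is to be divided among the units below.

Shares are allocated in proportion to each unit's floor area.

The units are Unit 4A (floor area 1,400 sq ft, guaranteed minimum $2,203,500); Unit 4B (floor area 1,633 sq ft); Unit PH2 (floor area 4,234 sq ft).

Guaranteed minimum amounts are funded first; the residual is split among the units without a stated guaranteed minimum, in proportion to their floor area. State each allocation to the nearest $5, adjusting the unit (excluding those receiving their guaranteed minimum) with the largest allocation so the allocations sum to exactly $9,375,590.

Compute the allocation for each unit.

Fund the minimums — Unit 4A $2,203,500. Residual $7,172,090.
Residual split over remaining floor area 5,867: Unit 4B 1,996,254.13 → $1,996,255; Unit PH2 5,175,835.87 → $5,175,835.

Unit 4A: $2,203,500 | Unit 4B: $1,996,255 | Unit PH2: $5,175,835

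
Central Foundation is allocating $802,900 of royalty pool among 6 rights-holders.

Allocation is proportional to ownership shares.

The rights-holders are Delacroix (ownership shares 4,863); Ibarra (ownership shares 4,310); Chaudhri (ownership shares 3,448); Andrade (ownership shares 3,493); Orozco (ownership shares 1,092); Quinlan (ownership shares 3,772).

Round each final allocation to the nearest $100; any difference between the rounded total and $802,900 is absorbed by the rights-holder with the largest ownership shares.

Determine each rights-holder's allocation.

Delacroix: $186,000 | Ibarra: $165,000 | Chaudhri: $132,000 | Andrade: $133,700 | Orozco: $41,800 | Quinlan: $144,400

Total ownership shares = 20,978.
Pro-rata amounts: Delacroix 4,863/20,978 × $802,900 = 186,123.69; Ibarra 4,310/20,978 × $802,900 = 164,958.48; Chaudhri 3,448/20,978 × $802,900 = 131,966.78; Andrade 3,493/20,978 × $802,900 = 133,689.09; Orozco 1,092/20,978 × $802,900 = 41,794.58; Quinlan 3,772/20,978 × $802,900 = 144,367.38.
After rounding ($100): Delacroix $186,100; Ibarra $165,000; Chaudhri $132,000; Andrade $133,700; Orozco $41,800; Quinlan $144,400. Sum = $803,000.
Difference $802,900 − $803,000 = −$100 applied to largest ownership shares (Delacroix): Delacroix becomes $186,000.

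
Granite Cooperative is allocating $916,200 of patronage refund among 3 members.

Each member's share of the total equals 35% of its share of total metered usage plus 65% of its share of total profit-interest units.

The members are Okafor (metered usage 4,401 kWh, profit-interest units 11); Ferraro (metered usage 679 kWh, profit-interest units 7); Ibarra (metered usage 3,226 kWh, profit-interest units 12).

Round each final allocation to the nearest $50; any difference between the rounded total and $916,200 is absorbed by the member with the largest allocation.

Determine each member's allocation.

Totals — metered usage 8,306, profit-interest units 30.
Composite weights (35% metered usage + 65% profit-interest units): Okafor 0.4238; Ferraro 0.1803; Ibarra 0.3959.
Pro-rata amounts: Okafor 388,270.54; Ferraro 165,171.17; Ibarra 362,758.28.
At nearest $50: Okafor $388,250; Ferraro $165,150; Ibarra $362,750. Sum = $916,150.
Difference $916,200 − $916,150 = +$50 applied to largest allocation (Okafor): Okafor becomes $388,300.

Okafor: $388,300 · Ferraro: $165,150 · Ibarra: $362,750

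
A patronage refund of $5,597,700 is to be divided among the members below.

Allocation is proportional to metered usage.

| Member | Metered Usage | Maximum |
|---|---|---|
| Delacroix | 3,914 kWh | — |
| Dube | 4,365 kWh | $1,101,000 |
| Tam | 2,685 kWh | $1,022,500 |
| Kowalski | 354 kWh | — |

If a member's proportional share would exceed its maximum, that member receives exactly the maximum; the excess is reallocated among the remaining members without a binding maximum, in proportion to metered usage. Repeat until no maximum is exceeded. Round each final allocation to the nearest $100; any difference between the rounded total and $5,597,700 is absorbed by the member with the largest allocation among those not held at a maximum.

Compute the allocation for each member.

Total metered usage = 11,318.
Proportional shares (ignoring caps): Delacroix 1,935,801.18; Dube 2,158,858.50; Tam 1,327,957.63; Kowalski 175,082.68.
Held at cap: Dube ($1,101,000), Tam ($1,022,500); residual $3,474,200 reallocated over remaining metered usage 4,268.
Remaining shares: Delacroix 3,186,040.02 → $3,186,000; Kowalski 288,159.98 → $288,200.

Delacroix: $3,186,000; Dube: $1,101,000; Tam: $1,022,500; Kowalski: $288,200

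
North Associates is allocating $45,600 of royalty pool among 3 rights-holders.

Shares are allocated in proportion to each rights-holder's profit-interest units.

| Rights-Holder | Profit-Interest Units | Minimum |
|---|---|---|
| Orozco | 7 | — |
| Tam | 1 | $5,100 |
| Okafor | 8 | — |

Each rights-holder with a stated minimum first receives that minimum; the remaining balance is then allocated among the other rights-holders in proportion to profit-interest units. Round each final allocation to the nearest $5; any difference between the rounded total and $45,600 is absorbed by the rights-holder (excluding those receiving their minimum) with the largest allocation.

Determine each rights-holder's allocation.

Orozco: $18,900 · Tam: $5,100 · Okafor: $21,600

Minimums first: Tam $5,100. Residual $40,500.
Residual split over remaining profit-interest units 15: Orozco 18,900.00 → $18,900; Okafor 21,600.00 → $21,600.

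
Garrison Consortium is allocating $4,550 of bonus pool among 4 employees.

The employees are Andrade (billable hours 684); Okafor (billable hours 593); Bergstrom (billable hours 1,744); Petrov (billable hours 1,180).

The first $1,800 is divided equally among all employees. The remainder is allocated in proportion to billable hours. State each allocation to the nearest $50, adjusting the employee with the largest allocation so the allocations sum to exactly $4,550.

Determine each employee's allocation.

Equal tier: $1,800 ÷ 4 = $450 apiece.
Remainder $2,750 by billable hours (total 4,201): Andrade 447.75 → $450; Okafor 388.18 → $400; Bergstrom 1,141.63 → $1,150; Petrov 772.44 → $750.
Totals: Andrade $450 + $450 = $900; Okafor $450 + $400 = $850; Bergstrom $450 + $1,150 = $1,600; Petrov $450 + $750 = $1,200.

Andrade: $900; Okafor: $850; Bergstrom: $1,600; Petrov: $1,200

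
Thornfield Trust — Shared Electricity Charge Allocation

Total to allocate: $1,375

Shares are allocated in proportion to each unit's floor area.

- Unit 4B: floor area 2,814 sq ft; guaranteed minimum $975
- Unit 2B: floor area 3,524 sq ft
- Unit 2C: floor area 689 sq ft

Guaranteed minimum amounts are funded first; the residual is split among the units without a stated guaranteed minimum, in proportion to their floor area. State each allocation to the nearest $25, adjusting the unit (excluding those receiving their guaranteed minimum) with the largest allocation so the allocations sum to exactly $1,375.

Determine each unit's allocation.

Guaranteed amounts: Unit 4B $975. Remaining pool $400.
Remaining pool split over remaining floor area 4,213: Unit 2B 334.58 → $325; Unit 2C 65.42 → $75.

Unit 4B: $975; Unit 2B: $325; Unit 2C: $75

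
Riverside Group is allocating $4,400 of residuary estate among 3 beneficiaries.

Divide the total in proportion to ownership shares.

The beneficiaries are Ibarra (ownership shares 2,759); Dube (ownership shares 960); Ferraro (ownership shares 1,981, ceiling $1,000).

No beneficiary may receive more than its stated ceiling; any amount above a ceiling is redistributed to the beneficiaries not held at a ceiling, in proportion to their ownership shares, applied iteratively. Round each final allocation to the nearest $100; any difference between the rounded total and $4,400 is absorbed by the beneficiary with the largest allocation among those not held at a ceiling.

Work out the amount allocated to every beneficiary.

Ibarra: $2,500 · Dube: $900 · Ferraro: $1,000

Combined ownership shares = 5,700.
Unconstrained shares: Ibarra 2,129.75; Dube 741.05; Ferraro 1,529.19.
Cap binds for Ferraro ($1,000); remaining pool $3,400 reallocated over remaining ownership shares 3,719.
Remaining shares: Ibarra 2,522.34 → $2,500; Dube 877.66 → $900.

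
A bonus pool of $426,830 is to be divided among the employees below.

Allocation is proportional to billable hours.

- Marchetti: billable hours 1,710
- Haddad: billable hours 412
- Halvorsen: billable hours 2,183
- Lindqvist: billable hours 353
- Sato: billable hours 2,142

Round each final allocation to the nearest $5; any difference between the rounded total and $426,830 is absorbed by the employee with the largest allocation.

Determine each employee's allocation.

Sum of billable hours: 6,800.
Unrounded shares: Marchetti 1,710/6,800 × $426,830 = 107,335.19; Haddad 412/6,800 × $426,830 = 25,860.88; Halvorsen 2,183/6,800 × $426,830 = 137,024.98; Lindqvist 353/6,800 × $426,830 = 22,157.499; Sato 2,142/6,800 × $426,830 = 134,451.45.
Rounded to nearest $5: Marchetti $107,335; Haddad $25,860; Halvorsen $137,025; Lindqvist $22,155; Sato $134,450. Sum = $426,825.
Difference $426,830 − $426,825 = +$5 applied to largest allocation (Halvorsen): Halvorsen becomes $137,030.

Marchetti: $107,335; Haddad: $25,860; Halvorsen: $137,030; Lindqvist: $22,155; Sato: $134,450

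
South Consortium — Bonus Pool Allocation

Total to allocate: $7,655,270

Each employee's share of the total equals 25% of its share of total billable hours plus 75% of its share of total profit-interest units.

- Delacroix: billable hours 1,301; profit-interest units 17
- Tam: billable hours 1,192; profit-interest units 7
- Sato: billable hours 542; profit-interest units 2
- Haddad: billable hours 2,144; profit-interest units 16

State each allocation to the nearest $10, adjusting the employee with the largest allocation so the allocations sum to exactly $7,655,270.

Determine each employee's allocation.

Delacroix: $2,804,690; Tam: $1,397,390; Sato: $473,690; Haddad: $2,979,500

Totals — billable hours 5,179, profit-interest units 42.
Composite weights (25% billable hours + 75% profit-interest units): Delacroix 0.3664; Tam 0.1825; Sato 0.0619; Haddad 0.3892.
Pro-rata amounts: Delacroix 2,804,685.21; Tam 1,397,393.49; Sato 473,690.02; Haddad 2,979,501.27.
Rounded to nearest $10: Delacroix $2,804,690; Tam $1,397,390; Sato $473,690; Haddad $2,979,500. Sum = $7,655,270.
Sum already equals the total — no adjustment.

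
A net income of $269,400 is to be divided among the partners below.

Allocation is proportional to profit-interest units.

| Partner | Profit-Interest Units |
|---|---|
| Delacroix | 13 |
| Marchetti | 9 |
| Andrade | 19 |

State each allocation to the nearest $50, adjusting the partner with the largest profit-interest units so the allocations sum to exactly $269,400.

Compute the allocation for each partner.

Sum of profit-interest units: 13 + 9 + 19 = 41.
Pro-rata amounts: Delacroix 85,419.51; Marchetti 59,136.59; Andrade 124,843.90.
After rounding ($50): Delacroix $85,400; Marchetti $59,150; Andrade $124,850. Sum = $269,400.
Sum already equals the total — no adjustment.

Delacroix: $85,400; Marchetti: $59,150; Andrade: $124,850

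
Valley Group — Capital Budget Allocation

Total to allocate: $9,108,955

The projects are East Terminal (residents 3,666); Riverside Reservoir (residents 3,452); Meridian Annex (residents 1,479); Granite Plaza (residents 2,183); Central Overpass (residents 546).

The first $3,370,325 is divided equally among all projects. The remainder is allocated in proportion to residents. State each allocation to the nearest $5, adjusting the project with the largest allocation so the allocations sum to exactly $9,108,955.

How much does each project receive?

Equal tier: $3,370,325 ÷ 5 = $674,065 apiece.
Remainder $5,738,630 by residents (total 11,326): East Terminal 1,857,479.92 → $1,857,480; Riverside Reservoir 1,749,050.92 → $1,749,050; Meridian Annex 749,376.11 → $749,375; Granite Plaza 1,106,077.10 → $1,106,075; Central Overpass 276,645.95 → $276,645.
Rounding difference +$5 on remainder applied to East Terminal.
Totals: East Terminal $674,065 + $1,857,485 = $2,531,550; Riverside Reservoir $674,065 + $1,749,050 = $2,423,115; Meridian Annex $674,065 + $749,375 = $1,423,440; Granite Plaza $674,065 + $1,106,075 = $1,780,140; Central Overpass $674,065 + $276,645 = $950,710.

East Terminal: $2,531,550 | Riverside Reservoir: $2,423,115 | Meridian Annex: $1,423,440 | Granite Plaza: $1,780,140 | Central Overpass: $950,710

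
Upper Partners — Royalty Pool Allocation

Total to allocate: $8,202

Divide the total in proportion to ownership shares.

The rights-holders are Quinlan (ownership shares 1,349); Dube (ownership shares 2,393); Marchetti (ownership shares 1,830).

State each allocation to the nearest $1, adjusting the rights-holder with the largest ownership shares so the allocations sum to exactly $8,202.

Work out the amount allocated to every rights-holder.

Quinlan: $1,986; Dube: $3,522; Marchetti: $2,694

Sum of ownership shares: 5,572.
Raw shares: Quinlan 1,349/5,572 × $8,202 = 1,985.73; Dube 2,393/5,572 × $8,202 = 3,522.503; Marchetti 1,830/5,572 × $8,202 = 2,693.77.
After rounding ($1): Quinlan $1,986; Dube $3,523; Marchetti $2,694. Sum = $8,203.
Difference $8,202 − $8,203 = −$1 applied to largest ownership shares (Dube): Dube becomes $3,522.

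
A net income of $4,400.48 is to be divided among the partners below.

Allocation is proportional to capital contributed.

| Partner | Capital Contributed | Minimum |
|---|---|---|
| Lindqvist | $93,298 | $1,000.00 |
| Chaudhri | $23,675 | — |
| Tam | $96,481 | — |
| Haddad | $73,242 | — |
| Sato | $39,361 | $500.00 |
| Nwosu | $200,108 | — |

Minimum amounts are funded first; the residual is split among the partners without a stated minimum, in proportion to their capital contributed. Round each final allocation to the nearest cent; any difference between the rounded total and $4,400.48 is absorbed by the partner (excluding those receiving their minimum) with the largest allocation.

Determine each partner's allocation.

Lindqvist: $1,000.00 · Chaudhri: $174.51 · Tam: $711.15 · Haddad: $539.86 · Sato: $500.00 · Nwosu: $1,474.96

Minimums first: Lindqvist $1,000.00; Sato $500.00. Remaining pool $2,900.48.
Remaining pool split over remaining capital contributed 393,506: Chaudhri 174.5053 → $174.51; Tam 711.1485 → $711.15; Haddad 539.8570 → $539.86; Nwosu 1,474.9693 → $1,474.97.
Rounding difference −$0.01 applied to Nwosu → $1,474.96.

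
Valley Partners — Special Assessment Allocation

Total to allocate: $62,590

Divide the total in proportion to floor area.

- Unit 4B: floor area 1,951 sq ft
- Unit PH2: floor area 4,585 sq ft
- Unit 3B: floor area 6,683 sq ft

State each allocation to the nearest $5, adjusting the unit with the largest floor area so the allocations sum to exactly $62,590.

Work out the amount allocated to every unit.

Unit 4B: $9,240; Unit PH2: $21,710; Unit 3B: $31,640

Total floor area = 13,219.
Pro-rata amounts: Unit 4B 1,951/13,219 × $62,590 = 9,237.69; Unit PH2 4,585/13,219 × $62,590 = 21,709.29; Unit 3B 6,683/13,219 × $62,590 = 31,643.01.
At nearest $5: Unit 4B $9,240; Unit PH2 $21,710; Unit 3B $31,645. Sum = $62,595.
Difference $62,590 − $62,595 = −$5 applied to largest floor area (Unit 3B): Unit 3B becomes $31,640.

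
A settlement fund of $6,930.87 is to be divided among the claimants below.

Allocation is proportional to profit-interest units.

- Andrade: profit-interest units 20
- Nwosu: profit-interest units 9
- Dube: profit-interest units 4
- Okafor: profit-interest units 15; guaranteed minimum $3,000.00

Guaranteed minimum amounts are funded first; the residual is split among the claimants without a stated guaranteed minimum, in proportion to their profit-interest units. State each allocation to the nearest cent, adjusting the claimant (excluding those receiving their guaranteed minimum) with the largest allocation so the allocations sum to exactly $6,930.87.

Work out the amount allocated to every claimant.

Minimums first: Okafor $3,000.00. Remaining pool $3,930.87.
Remaining pool split over remaining profit-interest units 33: Andrade 2,382.3455 → $2,382.35; Nwosu 1,072.0555 → $1,072.06; Dube 476.4691 → $476.47.
Rounding difference −$0.01 applied to Andrade → $2,382.34.

Andrade: $2,382.34; Nwosu: $1,072.06; Dube: $476.47; Okafor: $3,000.00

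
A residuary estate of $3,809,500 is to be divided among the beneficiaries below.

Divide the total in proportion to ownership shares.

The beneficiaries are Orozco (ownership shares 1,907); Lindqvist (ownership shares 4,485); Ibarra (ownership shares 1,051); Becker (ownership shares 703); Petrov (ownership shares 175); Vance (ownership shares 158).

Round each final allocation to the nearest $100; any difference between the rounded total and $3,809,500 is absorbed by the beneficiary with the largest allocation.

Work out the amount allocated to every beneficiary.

Orozco: $856,800 · Lindqvist: $2,015,100 · Ibarra: $472,200 · Becker: $315,800 · Petrov: $78,600 · Vance: $71,000

Total ownership shares = 8,479.
Raw shares: Orozco 1,907/8,479 × $3,809,500 = 856,789.30; Lindqvist 4,485/8,479 × $3,809,500 = 2,015,049.83; Ibarra 1,051/8,479 × $3,809,500 = 472,200.08; Becker 703/8,479 × $3,809,500 = 315,848.39; Petrov 175/8,479 × $3,809,500 = 78,625.13; Vance 158/8,479 × $3,809,500 = 70,987.26.
After rounding ($100): Orozco $856,800; Lindqvist $2,015,000; Ibarra $472,200; Becker $315,800; Petrov $78,600; Vance $71,000. Sum = $3,809,400.
Difference $3,809,500 − $3,809,400 = +$100 applied to largest allocation (Lindqvist): Lindqvist becomes $2,015,100.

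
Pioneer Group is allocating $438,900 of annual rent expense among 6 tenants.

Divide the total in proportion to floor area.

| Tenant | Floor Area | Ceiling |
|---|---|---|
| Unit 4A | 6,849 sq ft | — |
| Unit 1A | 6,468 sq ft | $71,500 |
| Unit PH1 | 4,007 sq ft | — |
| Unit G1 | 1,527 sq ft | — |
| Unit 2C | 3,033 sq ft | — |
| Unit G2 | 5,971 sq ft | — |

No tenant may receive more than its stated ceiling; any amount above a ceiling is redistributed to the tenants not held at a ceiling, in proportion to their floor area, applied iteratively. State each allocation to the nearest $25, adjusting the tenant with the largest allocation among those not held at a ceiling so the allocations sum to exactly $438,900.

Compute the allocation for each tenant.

Unit 4A: $117,675 · Unit 1A: $71,500 · Unit PH1: $68,825 · Unit G1: $26,225 · Unit 2C: $52,100 · Unit G2: $102,575

Total floor area = 27,855.
Pro-rata shares before constraints: Unit 4A 107,916.93; Unit 1A 101,913.67; Unit PH1 63,136.68; Unit G1 24,060.32; Unit 2C 47,789.76; Unit G2 94,082.64.
Cap binds for Unit 1A ($71,500); residual $367,400 reallocated over remaining floor area 21,387.
Remaining shares: Unit 4A 117,656.64 → $117,650; Unit PH1 68,834.89 → $68,825; Unit G1 26,231.81 → $26,225; Unit 2C 52,102.88 → $52,100; Unit G2 102,573.78 → $102,575.
Rounding difference +$25 applied to Unit 4A → $117,675.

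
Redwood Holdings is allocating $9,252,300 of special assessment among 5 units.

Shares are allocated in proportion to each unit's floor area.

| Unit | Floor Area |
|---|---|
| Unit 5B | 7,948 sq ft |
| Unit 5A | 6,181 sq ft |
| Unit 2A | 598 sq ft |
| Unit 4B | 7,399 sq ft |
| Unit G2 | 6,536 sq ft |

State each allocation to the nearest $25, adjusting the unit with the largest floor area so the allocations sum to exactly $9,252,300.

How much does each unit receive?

Unit 5B: $2,565,650; Unit 5A: $1,995,275; Unit 2A: $193,050; Unit 4B: $2,388,450; Unit G2: $2,109,875

Floor area total: 28,662.
Raw shares: Unit 5B 7,948/28,662 × $9,252,300 = 2,565,671.63; Unit 5A 6,181/28,662 × $9,252,300 = 1,995,271.31; Unit 2A 598/28,662 × $9,252,300 = 193,038.71; Unit 4B 7,399/28,662 × $9,252,300 = 2,388,450.48; Unit G2 6,536/28,662 × $9,252,300 = 2,109,867.87.
Rounded to nearest $25: Unit 5B $2,565,675; Unit 5A $1,995,275; Unit 2A $193,050; Unit 4B $2,388,450; Unit G2 $2,109,875. Sum = $9,252,325.
Difference $9,252,300 − $9,252,325 = −$25 applied to largest floor area (Unit 5B): Unit 5B becomes $2,565,650.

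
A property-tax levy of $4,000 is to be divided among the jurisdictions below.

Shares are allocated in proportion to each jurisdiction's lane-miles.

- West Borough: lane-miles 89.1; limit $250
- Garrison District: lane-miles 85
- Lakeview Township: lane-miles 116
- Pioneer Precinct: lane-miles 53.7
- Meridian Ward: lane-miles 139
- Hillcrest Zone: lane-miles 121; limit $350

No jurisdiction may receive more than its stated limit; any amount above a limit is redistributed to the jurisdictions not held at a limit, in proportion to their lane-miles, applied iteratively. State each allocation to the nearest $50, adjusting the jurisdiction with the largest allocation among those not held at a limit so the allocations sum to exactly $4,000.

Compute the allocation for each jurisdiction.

West Borough: $250 | Garrison District: $750 | Lakeview Township: $1,000 | Pioneer Precinct: $450 | Meridian Ward: $1,200 | Hillcrest Zone: $350

Lane-miles total: 603.8.
Proportional shares (ignoring caps): West Borough 590.26; Garrison District 563.10; Lakeview Township 768.47; Pioneer Precinct 355.75; Meridian Ward 920.83; Hillcrest Zone 801.59.
Held at cap: West Borough ($250), Hillcrest Zone ($350); balance $3,400 reallocated over remaining lane-miles 393.7.
Remaining shares: Garrison District 734.06 → $750; Lakeview Township 1,001.78 → $1,000; Pioneer Precinct 463.75 → $450; Meridian Ward 1,200.41 → $1,200.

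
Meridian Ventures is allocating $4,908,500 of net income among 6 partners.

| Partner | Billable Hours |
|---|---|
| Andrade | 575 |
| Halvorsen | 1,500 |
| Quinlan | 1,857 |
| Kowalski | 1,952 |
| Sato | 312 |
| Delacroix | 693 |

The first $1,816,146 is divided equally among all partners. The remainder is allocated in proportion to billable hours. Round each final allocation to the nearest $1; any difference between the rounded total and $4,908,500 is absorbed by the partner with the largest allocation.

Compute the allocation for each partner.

Andrade: $560,799 · Halvorsen: $976,015 · Quinlan: $1,136,266 · Kowalski: $1,178,911 · Sato: $442,742 · Delacroix: $613,767

$1,816,146 shared equally gives $302,691 per partner.
Remainder $3,092,354 by billable hours (total 6,889): Andrade 258,107.64 → $258,108; Halvorsen 673,324.29 → $673,324; Quinlan 833,575.46 → $833,575; Kowalski 876,219.34 → $876,219; Sato 140,051.45 → $140,051; Delacroix 311,075.82 → $311,076.
Rounding difference +$1 on remainder applied to Kowalski.
Totals: Andrade $302,691 + $258,108 = $560,799; Halvorsen $302,691 + $673,324 = $976,015; Quinlan $302,691 + $833,575 = $1,136,266; Kowalski $302,691 + $876,220 = $1,178,911; Sato $302,691 + $140,051 = $442,742; Delacroix $302,691 + $311,076 = $613,767.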